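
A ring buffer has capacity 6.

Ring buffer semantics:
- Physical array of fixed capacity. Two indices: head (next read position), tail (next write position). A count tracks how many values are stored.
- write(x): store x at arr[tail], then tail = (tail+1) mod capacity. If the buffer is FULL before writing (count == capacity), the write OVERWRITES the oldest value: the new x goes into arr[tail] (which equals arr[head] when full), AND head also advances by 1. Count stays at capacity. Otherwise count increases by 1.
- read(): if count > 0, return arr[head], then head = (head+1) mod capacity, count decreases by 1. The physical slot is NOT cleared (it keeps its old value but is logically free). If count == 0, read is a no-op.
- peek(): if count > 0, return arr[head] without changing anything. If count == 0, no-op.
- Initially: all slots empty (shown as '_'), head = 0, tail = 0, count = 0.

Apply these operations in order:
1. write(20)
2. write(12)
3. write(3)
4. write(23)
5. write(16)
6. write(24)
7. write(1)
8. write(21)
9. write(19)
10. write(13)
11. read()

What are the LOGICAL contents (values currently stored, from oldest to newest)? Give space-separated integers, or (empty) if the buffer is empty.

Answer: 24 1 21 19 13

Derivation:
After op 1 (write(20)): arr=[20 _ _ _ _ _] head=0 tail=1 count=1
After op 2 (write(12)): arr=[20 12 _ _ _ _] head=0 tail=2 count=2
After op 3 (write(3)): arr=[20 12 3 _ _ _] head=0 tail=3 count=3
After op 4 (write(23)): arr=[20 12 3 23 _ _] head=0 tail=4 count=4
After op 5 (write(16)): arr=[20 12 3 23 16 _] head=0 tail=5 count=5
After op 6 (write(24)): arr=[20 12 3 23 16 24] head=0 tail=0 count=6
After op 7 (write(1)): arr=[1 12 3 23 16 24] head=1 tail=1 count=6
After op 8 (write(21)): arr=[1 21 3 23 16 24] head=2 tail=2 count=6
After op 9 (write(19)): arr=[1 21 19 23 16 24] head=3 tail=3 count=6
After op 10 (write(13)): arr=[1 21 19 13 16 24] head=4 tail=4 count=6
After op 11 (read()): arr=[1 21 19 13 16 24] head=5 tail=4 count=5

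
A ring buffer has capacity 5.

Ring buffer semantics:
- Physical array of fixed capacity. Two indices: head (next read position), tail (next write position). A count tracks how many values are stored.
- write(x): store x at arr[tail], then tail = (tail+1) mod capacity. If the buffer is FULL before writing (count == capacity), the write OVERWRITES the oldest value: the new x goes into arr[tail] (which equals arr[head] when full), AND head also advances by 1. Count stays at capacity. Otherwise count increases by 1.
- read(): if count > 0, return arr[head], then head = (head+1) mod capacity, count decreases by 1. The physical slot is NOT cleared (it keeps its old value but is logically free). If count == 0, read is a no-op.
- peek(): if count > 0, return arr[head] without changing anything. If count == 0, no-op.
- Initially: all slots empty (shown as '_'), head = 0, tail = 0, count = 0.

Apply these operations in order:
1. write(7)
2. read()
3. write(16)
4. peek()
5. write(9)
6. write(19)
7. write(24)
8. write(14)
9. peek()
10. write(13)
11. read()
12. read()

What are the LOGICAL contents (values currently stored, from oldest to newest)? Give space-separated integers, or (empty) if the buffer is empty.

Answer: 24 14 13

Derivation:
After op 1 (write(7)): arr=[7 _ _ _ _] head=0 tail=1 count=1
After op 2 (read()): arr=[7 _ _ _ _] head=1 tail=1 count=0
After op 3 (write(16)): arr=[7 16 _ _ _] head=1 tail=2 count=1
After op 4 (peek()): arr=[7 16 _ _ _] head=1 tail=2 count=1
After op 5 (write(9)): arr=[7 16 9 _ _] head=1 tail=3 count=2
After op 6 (write(19)): arr=[7 16 9 19 _] head=1 tail=4 count=3
After op 7 (write(24)): arr=[7 16 9 19 24] head=1 tail=0 count=4
After op 8 (write(14)): arr=[14 16 9 19 24] head=1 tail=1 count=5
After op 9 (peek()): arr=[14 16 9 19 24] head=1 tail=1 count=5
After op 10 (write(13)): arr=[14 13 9 19 24] head=2 tail=2 count=5
After op 11 (read()): arr=[14 13 9 19 24] head=3 tail=2 count=4
After op 12 (read()): arr=[14 13 9 19 24] head=4 tail=2 count=3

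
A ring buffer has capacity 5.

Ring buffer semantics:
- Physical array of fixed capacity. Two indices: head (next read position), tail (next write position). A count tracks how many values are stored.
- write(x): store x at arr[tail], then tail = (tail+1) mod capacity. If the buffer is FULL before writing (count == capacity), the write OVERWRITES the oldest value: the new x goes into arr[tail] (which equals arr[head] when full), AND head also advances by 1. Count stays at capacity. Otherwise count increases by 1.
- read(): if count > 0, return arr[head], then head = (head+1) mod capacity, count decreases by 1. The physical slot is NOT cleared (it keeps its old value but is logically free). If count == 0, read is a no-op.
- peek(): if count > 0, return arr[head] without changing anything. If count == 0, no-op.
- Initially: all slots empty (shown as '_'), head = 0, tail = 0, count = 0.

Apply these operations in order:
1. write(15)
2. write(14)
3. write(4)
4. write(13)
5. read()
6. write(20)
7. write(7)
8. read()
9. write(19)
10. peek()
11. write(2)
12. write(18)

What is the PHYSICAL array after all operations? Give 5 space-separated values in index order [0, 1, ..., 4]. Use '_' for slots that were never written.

After op 1 (write(15)): arr=[15 _ _ _ _] head=0 tail=1 count=1
After op 2 (write(14)): arr=[15 14 _ _ _] head=0 tail=2 count=2
After op 3 (write(4)): arr=[15 14 4 _ _] head=0 tail=3 count=3
After op 4 (write(13)): arr=[15 14 4 13 _] head=0 tail=4 count=4
After op 5 (read()): arr=[15 14 4 13 _] head=1 tail=4 count=3
After op 6 (write(20)): arr=[15 14 4 13 20] head=1 tail=0 count=4
After op 7 (write(7)): arr=[7 14 4 13 20] head=1 tail=1 count=5
After op 8 (read()): arr=[7 14 4 13 20] head=2 tail=1 count=4
After op 9 (write(19)): arr=[7 19 4 13 20] head=2 tail=2 count=5
After op 10 (peek()): arr=[7 19 4 13 20] head=2 tail=2 count=5
After op 11 (write(2)): arr=[7 19 2 13 20] head=3 tail=3 count=5
After op 12 (write(18)): arr=[7 19 2 18 20] head=4 tail=4 count=5

Answer: 7 19 2 18 20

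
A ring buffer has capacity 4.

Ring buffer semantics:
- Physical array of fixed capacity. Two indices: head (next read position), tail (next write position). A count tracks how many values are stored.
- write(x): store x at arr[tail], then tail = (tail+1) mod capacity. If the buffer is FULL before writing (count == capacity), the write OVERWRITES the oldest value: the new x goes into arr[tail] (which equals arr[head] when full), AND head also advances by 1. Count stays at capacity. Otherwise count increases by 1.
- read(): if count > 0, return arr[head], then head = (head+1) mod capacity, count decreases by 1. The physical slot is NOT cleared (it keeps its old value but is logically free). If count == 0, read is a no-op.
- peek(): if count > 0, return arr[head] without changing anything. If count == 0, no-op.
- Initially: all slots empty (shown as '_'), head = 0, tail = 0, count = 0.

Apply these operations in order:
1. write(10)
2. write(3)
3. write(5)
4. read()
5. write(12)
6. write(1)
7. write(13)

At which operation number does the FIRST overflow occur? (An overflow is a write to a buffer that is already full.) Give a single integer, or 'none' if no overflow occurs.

Answer: 7

Derivation:
After op 1 (write(10)): arr=[10 _ _ _] head=0 tail=1 count=1
After op 2 (write(3)): arr=[10 3 _ _] head=0 tail=2 count=2
After op 3 (write(5)): arr=[10 3 5 _] head=0 tail=3 count=3
After op 4 (read()): arr=[10 3 5 _] head=1 tail=3 count=2
After op 5 (write(12)): arr=[10 3 5 12] head=1 tail=0 count=3
After op 6 (write(1)): arr=[1 3 5 12] head=1 tail=1 count=4
After op 7 (write(13)): arr=[1 13 5 12] head=2 tail=2 count=4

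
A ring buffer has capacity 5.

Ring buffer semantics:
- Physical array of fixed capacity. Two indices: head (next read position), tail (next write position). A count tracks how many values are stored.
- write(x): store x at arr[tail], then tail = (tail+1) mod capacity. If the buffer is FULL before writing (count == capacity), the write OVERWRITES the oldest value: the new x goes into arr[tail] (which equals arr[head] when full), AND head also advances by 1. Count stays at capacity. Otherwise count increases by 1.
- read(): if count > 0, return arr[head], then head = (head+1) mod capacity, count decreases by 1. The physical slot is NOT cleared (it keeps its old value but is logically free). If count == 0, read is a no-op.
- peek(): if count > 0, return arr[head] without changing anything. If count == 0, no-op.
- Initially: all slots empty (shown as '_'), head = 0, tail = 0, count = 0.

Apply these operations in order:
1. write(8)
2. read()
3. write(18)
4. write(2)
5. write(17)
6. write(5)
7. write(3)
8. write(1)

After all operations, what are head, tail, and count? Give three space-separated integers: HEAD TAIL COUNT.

After op 1 (write(8)): arr=[8 _ _ _ _] head=0 tail=1 count=1
After op 2 (read()): arr=[8 _ _ _ _] head=1 tail=1 count=0
After op 3 (write(18)): arr=[8 18 _ _ _] head=1 tail=2 count=1
After op 4 (write(2)): arr=[8 18 2 _ _] head=1 tail=3 count=2
After op 5 (write(17)): arr=[8 18 2 17 _] head=1 tail=4 count=3
After op 6 (write(5)): arr=[8 18 2 17 5] head=1 tail=0 count=4
After op 7 (write(3)): arr=[3 18 2 17 5] head=1 tail=1 count=5
After op 8 (write(1)): arr=[3 1 2 17 5] head=2 tail=2 count=5

Answer: 2 2 5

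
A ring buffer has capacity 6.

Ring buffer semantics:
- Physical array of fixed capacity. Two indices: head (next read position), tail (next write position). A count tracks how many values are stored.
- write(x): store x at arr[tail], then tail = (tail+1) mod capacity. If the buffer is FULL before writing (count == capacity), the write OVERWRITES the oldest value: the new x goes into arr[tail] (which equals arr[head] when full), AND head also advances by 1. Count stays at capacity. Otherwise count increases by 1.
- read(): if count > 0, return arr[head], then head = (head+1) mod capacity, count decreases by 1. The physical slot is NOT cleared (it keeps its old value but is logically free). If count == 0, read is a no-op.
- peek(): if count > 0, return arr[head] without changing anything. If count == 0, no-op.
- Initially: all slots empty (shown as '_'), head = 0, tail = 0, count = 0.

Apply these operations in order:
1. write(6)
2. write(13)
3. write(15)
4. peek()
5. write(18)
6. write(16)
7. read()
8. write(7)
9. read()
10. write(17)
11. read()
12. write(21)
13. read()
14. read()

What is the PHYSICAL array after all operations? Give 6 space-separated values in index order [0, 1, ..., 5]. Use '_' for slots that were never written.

After op 1 (write(6)): arr=[6 _ _ _ _ _] head=0 tail=1 count=1
After op 2 (write(13)): arr=[6 13 _ _ _ _] head=0 tail=2 count=2
After op 3 (write(15)): arr=[6 13 15 _ _ _] head=0 tail=3 count=3
After op 4 (peek()): arr=[6 13 15 _ _ _] head=0 tail=3 count=3
After op 5 (write(18)): arr=[6 13 15 18 _ _] head=0 tail=4 count=4
After op 6 (write(16)): arr=[6 13 15 18 16 _] head=0 tail=5 count=5
After op 7 (read()): arr=[6 13 15 18 16 _] head=1 tail=5 count=4
After op 8 (write(7)): arr=[6 13 15 18 16 7] head=1 tail=0 count=5
After op 9 (read()): arr=[6 13 15 18 16 7] head=2 tail=0 count=4
After op 10 (write(17)): arr=[17 13 15 18 16 7] head=2 tail=1 count=5
After op 11 (read()): arr=[17 13 15 18 16 7] head=3 tail=1 count=4
After op 12 (write(21)): arr=[17 21 15 18 16 7] head=3 tail=2 count=5
After op 13 (read()): arr=[17 21 15 18 16 7] head=4 tail=2 count=4
After op 14 (read()): arr=[17 21 15 18 16 7] head=5 tail=2 count=3

Answer: 17 21 15 18 16 7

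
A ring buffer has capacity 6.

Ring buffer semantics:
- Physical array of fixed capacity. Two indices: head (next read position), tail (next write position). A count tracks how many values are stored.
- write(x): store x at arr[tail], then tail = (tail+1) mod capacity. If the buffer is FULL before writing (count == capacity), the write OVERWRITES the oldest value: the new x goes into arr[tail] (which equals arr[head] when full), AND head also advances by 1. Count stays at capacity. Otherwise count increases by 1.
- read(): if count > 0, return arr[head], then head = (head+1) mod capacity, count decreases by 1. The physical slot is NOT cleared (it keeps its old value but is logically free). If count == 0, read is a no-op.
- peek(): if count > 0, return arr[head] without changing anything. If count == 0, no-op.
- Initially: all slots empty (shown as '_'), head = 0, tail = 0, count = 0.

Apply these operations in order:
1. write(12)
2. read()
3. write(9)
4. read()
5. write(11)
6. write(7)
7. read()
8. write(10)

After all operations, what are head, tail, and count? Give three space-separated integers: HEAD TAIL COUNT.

Answer: 3 5 2

Derivation:
After op 1 (write(12)): arr=[12 _ _ _ _ _] head=0 tail=1 count=1
After op 2 (read()): arr=[12 _ _ _ _ _] head=1 tail=1 count=0
After op 3 (write(9)): arr=[12 9 _ _ _ _] head=1 tail=2 count=1
After op 4 (read()): arr=[12 9 _ _ _ _] head=2 tail=2 count=0
After op 5 (write(11)): arr=[12 9 11 _ _ _] head=2 tail=3 count=1
After op 6 (write(7)): arr=[12 9 11 7 _ _] head=2 tail=4 count=2
After op 7 (read()): arr=[12 9 11 7 _ _] head=3 tail=4 count=1
After op 8 (write(10)): arr=[12 9 11 7 10 _] head=3 tail=5 count=2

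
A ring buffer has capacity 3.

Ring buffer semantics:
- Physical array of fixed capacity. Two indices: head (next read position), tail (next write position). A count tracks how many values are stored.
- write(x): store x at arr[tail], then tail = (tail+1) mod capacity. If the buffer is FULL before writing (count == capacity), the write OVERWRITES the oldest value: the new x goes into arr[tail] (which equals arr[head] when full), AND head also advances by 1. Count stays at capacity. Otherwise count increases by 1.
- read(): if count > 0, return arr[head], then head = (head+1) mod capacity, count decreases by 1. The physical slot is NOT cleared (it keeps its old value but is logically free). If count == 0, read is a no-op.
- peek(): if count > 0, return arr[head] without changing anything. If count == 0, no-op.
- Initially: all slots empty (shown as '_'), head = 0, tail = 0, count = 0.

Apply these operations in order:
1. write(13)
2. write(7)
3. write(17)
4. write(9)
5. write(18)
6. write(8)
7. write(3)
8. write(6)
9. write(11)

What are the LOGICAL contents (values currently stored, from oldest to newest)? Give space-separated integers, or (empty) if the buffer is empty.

Answer: 3 6 11

Derivation:
After op 1 (write(13)): arr=[13 _ _] head=0 tail=1 count=1
After op 2 (write(7)): arr=[13 7 _] head=0 tail=2 count=2
After op 3 (write(17)): arr=[13 7 17] head=0 tail=0 count=3
After op 4 (write(9)): arr=[9 7 17] head=1 tail=1 count=3
After op 5 (write(18)): arr=[9 18 17] head=2 tail=2 count=3
After op 6 (write(8)): arr=[9 18 8] head=0 tail=0 count=3
After op 7 (write(3)): arr=[3 18 8] head=1 tail=1 count=3
After op 8 (write(6)): arr=[3 6 8] head=2 tail=2 count=3
After op 9 (write(11)): arr=[3 6 11] head=0 tail=0 count=3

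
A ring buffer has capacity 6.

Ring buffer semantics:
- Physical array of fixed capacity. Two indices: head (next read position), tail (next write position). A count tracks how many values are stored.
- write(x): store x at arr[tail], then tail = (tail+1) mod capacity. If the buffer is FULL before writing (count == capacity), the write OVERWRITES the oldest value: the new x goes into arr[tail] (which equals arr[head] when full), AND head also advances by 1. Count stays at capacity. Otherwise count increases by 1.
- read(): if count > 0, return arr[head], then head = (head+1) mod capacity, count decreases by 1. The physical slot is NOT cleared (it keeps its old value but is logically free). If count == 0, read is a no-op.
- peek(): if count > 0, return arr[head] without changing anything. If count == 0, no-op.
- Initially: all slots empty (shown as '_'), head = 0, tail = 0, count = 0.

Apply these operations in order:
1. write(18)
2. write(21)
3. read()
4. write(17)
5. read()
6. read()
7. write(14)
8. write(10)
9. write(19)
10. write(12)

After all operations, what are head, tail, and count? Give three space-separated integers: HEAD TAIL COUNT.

After op 1 (write(18)): arr=[18 _ _ _ _ _] head=0 tail=1 count=1
After op 2 (write(21)): arr=[18 21 _ _ _ _] head=0 tail=2 count=2
After op 3 (read()): arr=[18 21 _ _ _ _] head=1 tail=2 count=1
After op 4 (write(17)): arr=[18 21 17 _ _ _] head=1 tail=3 count=2
After op 5 (read()): arr=[18 21 17 _ _ _] head=2 tail=3 count=1
After op 6 (read()): arr=[18 21 17 _ _ _] head=3 tail=3 count=0
After op 7 (write(14)): arr=[18 21 17 14 _ _] head=3 tail=4 count=1
After op 8 (write(10)): arr=[18 21 17 14 10 _] head=3 tail=5 count=2
After op 9 (write(19)): arr=[18 21 17 14 10 19] head=3 tail=0 count=3
After op 10 (write(12)): arr=[12 21 17 14 10 19] head=3 tail=1 count=4

Answer: 3 1 4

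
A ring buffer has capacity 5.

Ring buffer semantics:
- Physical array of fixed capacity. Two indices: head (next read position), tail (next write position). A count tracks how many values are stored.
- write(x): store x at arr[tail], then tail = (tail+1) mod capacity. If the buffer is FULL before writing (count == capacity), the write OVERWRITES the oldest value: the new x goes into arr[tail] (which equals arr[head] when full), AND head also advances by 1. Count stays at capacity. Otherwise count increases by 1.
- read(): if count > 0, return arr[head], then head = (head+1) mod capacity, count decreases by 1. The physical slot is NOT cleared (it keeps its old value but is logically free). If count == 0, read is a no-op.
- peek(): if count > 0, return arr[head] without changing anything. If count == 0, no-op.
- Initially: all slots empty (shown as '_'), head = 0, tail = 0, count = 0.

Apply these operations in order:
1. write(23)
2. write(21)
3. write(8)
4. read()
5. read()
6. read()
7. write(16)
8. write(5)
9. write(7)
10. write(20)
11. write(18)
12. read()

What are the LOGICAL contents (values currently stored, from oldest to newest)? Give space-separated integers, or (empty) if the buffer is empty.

Answer: 5 7 20 18

Derivation:
After op 1 (write(23)): arr=[23 _ _ _ _] head=0 tail=1 count=1
After op 2 (write(21)): arr=[23 21 _ _ _] head=0 tail=2 count=2
After op 3 (write(8)): arr=[23 21 8 _ _] head=0 tail=3 count=3
After op 4 (read()): arr=[23 21 8 _ _] head=1 tail=3 count=2
After op 5 (read()): arr=[23 21 8 _ _] head=2 tail=3 count=1
After op 6 (read()): arr=[23 21 8 _ _] head=3 tail=3 count=0
After op 7 (write(16)): arr=[23 21 8 16 _] head=3 tail=4 count=1
After op 8 (write(5)): arr=[23 21 8 16 5] head=3 tail=0 count=2
After op 9 (write(7)): arr=[7 21 8 16 5] head=3 tail=1 count=3
After op 10 (write(20)): arr=[7 20 8 16 5] head=3 tail=2 count=4
After op 11 (write(18)): arr=[7 20 18 16 5] head=3 tail=3 count=5
After op 12 (read()): arr=[7 20 18 16 5] head=4 tail=3 count=4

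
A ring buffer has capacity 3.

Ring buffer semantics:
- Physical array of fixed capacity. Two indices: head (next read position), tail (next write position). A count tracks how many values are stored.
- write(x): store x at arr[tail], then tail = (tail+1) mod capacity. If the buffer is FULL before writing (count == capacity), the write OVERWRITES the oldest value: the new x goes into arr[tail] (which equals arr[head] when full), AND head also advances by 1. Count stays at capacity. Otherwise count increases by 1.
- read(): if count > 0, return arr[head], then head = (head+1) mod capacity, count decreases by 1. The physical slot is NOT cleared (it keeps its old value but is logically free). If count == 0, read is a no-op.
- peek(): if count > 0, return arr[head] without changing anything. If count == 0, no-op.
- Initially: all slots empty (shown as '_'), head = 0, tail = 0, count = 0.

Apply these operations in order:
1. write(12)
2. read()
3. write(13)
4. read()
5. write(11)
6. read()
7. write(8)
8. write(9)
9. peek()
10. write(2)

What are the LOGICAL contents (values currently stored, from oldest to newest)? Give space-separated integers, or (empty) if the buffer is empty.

After op 1 (write(12)): arr=[12 _ _] head=0 tail=1 count=1
After op 2 (read()): arr=[12 _ _] head=1 tail=1 count=0
After op 3 (write(13)): arr=[12 13 _] head=1 tail=2 count=1
After op 4 (read()): arr=[12 13 _] head=2 tail=2 count=0
After op 5 (write(11)): arr=[12 13 11] head=2 tail=0 count=1
After op 6 (read()): arr=[12 13 11] head=0 tail=0 count=0
After op 7 (write(8)): arr=[8 13 11] head=0 tail=1 count=1
After op 8 (write(9)): arr=[8 9 11] head=0 tail=2 count=2
After op 9 (peek()): arr=[8 9 11] head=0 tail=2 count=2
After op 10 (write(2)): arr=[8 9 2] head=0 tail=0 count=3

Answer: 8 9 2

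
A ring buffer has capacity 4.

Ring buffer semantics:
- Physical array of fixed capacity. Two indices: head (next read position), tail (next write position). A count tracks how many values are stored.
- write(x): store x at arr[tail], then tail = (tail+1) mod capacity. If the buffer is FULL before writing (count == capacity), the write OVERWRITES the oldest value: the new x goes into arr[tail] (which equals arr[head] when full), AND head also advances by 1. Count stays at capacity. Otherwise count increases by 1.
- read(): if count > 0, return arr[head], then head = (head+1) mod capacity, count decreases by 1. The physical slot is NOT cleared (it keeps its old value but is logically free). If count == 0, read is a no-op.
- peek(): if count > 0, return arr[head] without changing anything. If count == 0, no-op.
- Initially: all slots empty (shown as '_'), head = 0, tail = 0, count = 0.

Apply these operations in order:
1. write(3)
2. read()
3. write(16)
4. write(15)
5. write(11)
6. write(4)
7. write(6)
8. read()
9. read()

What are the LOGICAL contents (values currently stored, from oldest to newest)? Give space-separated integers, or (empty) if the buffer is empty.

Answer: 4 6

Derivation:
After op 1 (write(3)): arr=[3 _ _ _] head=0 tail=1 count=1
After op 2 (read()): arr=[3 _ _ _] head=1 tail=1 count=0
After op 3 (write(16)): arr=[3 16 _ _] head=1 tail=2 count=1
After op 4 (write(15)): arr=[3 16 15 _] head=1 tail=3 count=2
After op 5 (write(11)): arr=[3 16 15 11] head=1 tail=0 count=3
After op 6 (write(4)): arr=[4 16 15 11] head=1 tail=1 count=4
After op 7 (write(6)): arr=[4 6 15 11] head=2 tail=2 count=4
After op 8 (read()): arr=[4 6 15 11] head=3 tail=2 count=3
After op 9 (read()): arr=[4 6 15 11] head=0 tail=2 count=2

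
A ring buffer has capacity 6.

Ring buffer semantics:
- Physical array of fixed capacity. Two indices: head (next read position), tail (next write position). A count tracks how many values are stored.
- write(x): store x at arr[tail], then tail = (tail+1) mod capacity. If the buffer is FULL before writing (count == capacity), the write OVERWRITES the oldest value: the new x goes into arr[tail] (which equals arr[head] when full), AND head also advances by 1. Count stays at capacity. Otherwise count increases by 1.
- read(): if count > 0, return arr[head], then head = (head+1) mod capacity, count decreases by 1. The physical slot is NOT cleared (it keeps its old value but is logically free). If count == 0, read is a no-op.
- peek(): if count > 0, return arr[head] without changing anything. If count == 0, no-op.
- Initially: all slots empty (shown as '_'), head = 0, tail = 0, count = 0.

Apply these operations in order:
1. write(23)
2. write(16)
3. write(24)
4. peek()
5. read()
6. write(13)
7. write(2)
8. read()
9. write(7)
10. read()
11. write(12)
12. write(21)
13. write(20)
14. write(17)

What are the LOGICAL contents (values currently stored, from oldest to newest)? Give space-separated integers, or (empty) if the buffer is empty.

Answer: 2 7 12 21 20 17

Derivation:
After op 1 (write(23)): arr=[23 _ _ _ _ _] head=0 tail=1 count=1
After op 2 (write(16)): arr=[23 16 _ _ _ _] head=0 tail=2 count=2
After op 3 (write(24)): arr=[23 16 24 _ _ _] head=0 tail=3 count=3
After op 4 (peek()): arr=[23 16 24 _ _ _] head=0 tail=3 count=3
After op 5 (read()): arr=[23 16 24 _ _ _] head=1 tail=3 count=2
After op 6 (write(13)): arr=[23 16 24 13 _ _] head=1 tail=4 count=3
After op 7 (write(2)): arr=[23 16 24 13 2 _] head=1 tail=5 count=4
After op 8 (read()): arr=[23 16 24 13 2 _] head=2 tail=5 count=3
After op 9 (write(7)): arr=[23 16 24 13 2 7] head=2 tail=0 count=4
After op 10 (read()): arr=[23 16 24 13 2 7] head=3 tail=0 count=3
After op 11 (write(12)): arr=[12 16 24 13 2 7] head=3 tail=1 count=4
After op 12 (write(21)): arr=[12 21 24 13 2 7] head=3 tail=2 count=5
After op 13 (write(20)): arr=[12 21 20 13 2 7] head=3 tail=3 count=6
After op 14 (write(17)): arr=[12 21 20 17 2 7] head=4 tail=4 count=6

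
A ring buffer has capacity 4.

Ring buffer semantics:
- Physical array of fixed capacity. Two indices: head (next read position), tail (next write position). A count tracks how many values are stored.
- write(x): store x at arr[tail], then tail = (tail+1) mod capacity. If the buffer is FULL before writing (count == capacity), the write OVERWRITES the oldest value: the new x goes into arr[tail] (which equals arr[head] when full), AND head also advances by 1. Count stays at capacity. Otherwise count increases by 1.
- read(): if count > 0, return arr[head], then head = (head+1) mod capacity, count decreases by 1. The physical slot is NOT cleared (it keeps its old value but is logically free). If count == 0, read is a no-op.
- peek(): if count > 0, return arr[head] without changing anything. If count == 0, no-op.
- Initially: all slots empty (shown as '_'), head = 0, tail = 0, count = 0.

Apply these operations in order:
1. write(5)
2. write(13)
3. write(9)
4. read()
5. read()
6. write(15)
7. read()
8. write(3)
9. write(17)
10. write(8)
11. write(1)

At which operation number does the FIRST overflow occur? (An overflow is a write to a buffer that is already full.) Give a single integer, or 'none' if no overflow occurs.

After op 1 (write(5)): arr=[5 _ _ _] head=0 tail=1 count=1
After op 2 (write(13)): arr=[5 13 _ _] head=0 tail=2 count=2
After op 3 (write(9)): arr=[5 13 9 _] head=0 tail=3 count=3
After op 4 (read()): arr=[5 13 9 _] head=1 tail=3 count=2
After op 5 (read()): arr=[5 13 9 _] head=2 tail=3 count=1
After op 6 (write(15)): arr=[5 13 9 15] head=2 tail=0 count=2
After op 7 (read()): arr=[5 13 9 15] head=3 tail=0 count=1
After op 8 (write(3)): arr=[3 13 9 15] head=3 tail=1 count=2
After op 9 (write(17)): arr=[3 17 9 15] head=3 tail=2 count=3
After op 10 (write(8)): arr=[3 17 8 15] head=3 tail=3 count=4
After op 11 (write(1)): arr=[3 17 8 1] head=0 tail=0 count=4

Answer: 11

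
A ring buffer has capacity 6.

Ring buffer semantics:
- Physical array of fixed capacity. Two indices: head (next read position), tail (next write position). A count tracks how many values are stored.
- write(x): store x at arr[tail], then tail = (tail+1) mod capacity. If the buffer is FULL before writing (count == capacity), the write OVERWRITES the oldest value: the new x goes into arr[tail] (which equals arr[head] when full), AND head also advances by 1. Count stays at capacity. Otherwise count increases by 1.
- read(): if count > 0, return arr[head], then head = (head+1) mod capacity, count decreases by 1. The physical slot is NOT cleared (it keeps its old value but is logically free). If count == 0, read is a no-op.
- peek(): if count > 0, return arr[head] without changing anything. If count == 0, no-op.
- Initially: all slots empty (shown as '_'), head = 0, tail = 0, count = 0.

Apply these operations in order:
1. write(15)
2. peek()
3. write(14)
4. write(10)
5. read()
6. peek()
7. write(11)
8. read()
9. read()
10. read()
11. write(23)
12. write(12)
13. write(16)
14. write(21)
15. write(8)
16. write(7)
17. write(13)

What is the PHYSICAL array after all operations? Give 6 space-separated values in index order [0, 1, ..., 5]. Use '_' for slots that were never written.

Answer: 16 21 8 7 13 12

Derivation:
After op 1 (write(15)): arr=[15 _ _ _ _ _] head=0 tail=1 count=1
After op 2 (peek()): arr=[15 _ _ _ _ _] head=0 tail=1 count=1
After op 3 (write(14)): arr=[15 14 _ _ _ _] head=0 tail=2 count=2
After op 4 (write(10)): arr=[15 14 10 _ _ _] head=0 tail=3 count=3
After op 5 (read()): arr=[15 14 10 _ _ _] head=1 tail=3 count=2
After op 6 (peek()): arr=[15 14 10 _ _ _] head=1 tail=3 count=2
After op 7 (write(11)): arr=[15 14 10 11 _ _] head=1 tail=4 count=3
After op 8 (read()): arr=[15 14 10 11 _ _] head=2 tail=4 count=2
After op 9 (read()): arr=[15 14 10 11 _ _] head=3 tail=4 count=1
After op 10 (read()): arr=[15 14 10 11 _ _] head=4 tail=4 count=0
After op 11 (write(23)): arr=[15 14 10 11 23 _] head=4 tail=5 count=1
After op 12 (write(12)): arr=[15 14 10 11 23 12] head=4 tail=0 count=2
After op 13 (write(16)): arr=[16 14 10 11 23 12] head=4 tail=1 count=3
After op 14 (write(21)): arr=[16 21 10 11 23 12] head=4 tail=2 count=4
After op 15 (write(8)): arr=[16 21 8 11 23 12] head=4 tail=3 count=5
After op 16 (write(7)): arr=[16 21 8 7 23 12] head=4 tail=4 count=6
After op 17 (write(13)): arr=[16 21 8 7 13 12] head=5 tail=5 count=6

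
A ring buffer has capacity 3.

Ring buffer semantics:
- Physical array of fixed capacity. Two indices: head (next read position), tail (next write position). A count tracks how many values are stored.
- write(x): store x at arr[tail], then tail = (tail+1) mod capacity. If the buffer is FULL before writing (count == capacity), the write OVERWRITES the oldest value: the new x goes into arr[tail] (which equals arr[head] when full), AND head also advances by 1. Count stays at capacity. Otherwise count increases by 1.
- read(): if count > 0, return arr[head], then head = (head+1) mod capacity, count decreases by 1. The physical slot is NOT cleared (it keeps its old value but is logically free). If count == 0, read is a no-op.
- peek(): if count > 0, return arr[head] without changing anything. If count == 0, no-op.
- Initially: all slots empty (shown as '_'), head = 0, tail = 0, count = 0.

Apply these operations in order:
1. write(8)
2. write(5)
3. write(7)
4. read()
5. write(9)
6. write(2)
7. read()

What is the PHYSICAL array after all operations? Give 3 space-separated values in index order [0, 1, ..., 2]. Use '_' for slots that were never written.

Answer: 9 2 7

Derivation:
After op 1 (write(8)): arr=[8 _ _] head=0 tail=1 count=1
After op 2 (write(5)): arr=[8 5 _] head=0 tail=2 count=2
After op 3 (write(7)): arr=[8 5 7] head=0 tail=0 count=3
After op 4 (read()): arr=[8 5 7] head=1 tail=0 count=2
After op 5 (write(9)): arr=[9 5 7] head=1 tail=1 count=3
After op 6 (write(2)): arr=[9 2 7] head=2 tail=2 count=3
After op 7 (read()): arr=[9 2 7] head=0 tail=2 count=2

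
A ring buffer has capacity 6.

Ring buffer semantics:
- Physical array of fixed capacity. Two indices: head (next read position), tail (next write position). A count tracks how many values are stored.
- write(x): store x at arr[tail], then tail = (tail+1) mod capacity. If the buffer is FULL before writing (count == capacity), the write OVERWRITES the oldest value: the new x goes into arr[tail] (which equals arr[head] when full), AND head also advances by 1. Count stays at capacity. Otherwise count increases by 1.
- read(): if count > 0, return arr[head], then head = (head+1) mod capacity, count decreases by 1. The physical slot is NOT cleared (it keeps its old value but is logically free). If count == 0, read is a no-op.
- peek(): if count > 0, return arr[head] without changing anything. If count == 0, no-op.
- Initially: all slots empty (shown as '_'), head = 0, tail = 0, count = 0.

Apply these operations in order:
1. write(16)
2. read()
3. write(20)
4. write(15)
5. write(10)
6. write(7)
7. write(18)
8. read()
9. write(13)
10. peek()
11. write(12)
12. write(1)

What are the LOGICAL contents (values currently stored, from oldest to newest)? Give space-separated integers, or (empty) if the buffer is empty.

After op 1 (write(16)): arr=[16 _ _ _ _ _] head=0 tail=1 count=1
After op 2 (read()): arr=[16 _ _ _ _ _] head=1 tail=1 count=0
After op 3 (write(20)): arr=[16 20 _ _ _ _] head=1 tail=2 count=1
After op 4 (write(15)): arr=[16 20 15 _ _ _] head=1 tail=3 count=2
After op 5 (write(10)): arr=[16 20 15 10 _ _] head=1 tail=4 count=3
After op 6 (write(7)): arr=[16 20 15 10 7 _] head=1 tail=5 count=4
After op 7 (write(18)): arr=[16 20 15 10 7 18] head=1 tail=0 count=5
After op 8 (read()): arr=[16 20 15 10 7 18] head=2 tail=0 count=4
After op 9 (write(13)): arr=[13 20 15 10 7 18] head=2 tail=1 count=5
After op 10 (peek()): arr=[13 20 15 10 7 18] head=2 tail=1 count=5
After op 11 (write(12)): arr=[13 12 15 10 7 18] head=2 tail=2 count=6
After op 12 (write(1)): arr=[13 12 1 10 7 18] head=3 tail=3 count=6

Answer: 10 7 18 13 12 1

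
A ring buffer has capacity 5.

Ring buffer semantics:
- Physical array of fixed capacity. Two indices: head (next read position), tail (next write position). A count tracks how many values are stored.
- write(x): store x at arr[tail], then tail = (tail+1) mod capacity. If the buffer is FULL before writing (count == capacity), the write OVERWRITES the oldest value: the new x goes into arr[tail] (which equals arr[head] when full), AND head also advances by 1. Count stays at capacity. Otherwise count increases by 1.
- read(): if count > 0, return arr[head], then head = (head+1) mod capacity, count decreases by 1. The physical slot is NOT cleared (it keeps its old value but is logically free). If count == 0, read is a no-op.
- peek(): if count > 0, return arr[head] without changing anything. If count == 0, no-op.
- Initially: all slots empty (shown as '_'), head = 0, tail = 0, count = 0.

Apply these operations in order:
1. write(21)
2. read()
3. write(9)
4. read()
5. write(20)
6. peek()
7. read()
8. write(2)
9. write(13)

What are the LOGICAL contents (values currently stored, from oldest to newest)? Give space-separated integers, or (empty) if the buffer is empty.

After op 1 (write(21)): arr=[21 _ _ _ _] head=0 tail=1 count=1
After op 2 (read()): arr=[21 _ _ _ _] head=1 tail=1 count=0
After op 3 (write(9)): arr=[21 9 _ _ _] head=1 tail=2 count=1
After op 4 (read()): arr=[21 9 _ _ _] head=2 tail=2 count=0
After op 5 (write(20)): arr=[21 9 20 _ _] head=2 tail=3 count=1
After op 6 (peek()): arr=[21 9 20 _ _] head=2 tail=3 count=1
After op 7 (read()): arr=[21 9 20 _ _] head=3 tail=3 count=0
After op 8 (write(2)): arr=[21 9 20 2 _] head=3 tail=4 count=1
After op 9 (write(13)): arr=[21 9 20 2 13] head=3 tail=0 count=2

Answer: 2 13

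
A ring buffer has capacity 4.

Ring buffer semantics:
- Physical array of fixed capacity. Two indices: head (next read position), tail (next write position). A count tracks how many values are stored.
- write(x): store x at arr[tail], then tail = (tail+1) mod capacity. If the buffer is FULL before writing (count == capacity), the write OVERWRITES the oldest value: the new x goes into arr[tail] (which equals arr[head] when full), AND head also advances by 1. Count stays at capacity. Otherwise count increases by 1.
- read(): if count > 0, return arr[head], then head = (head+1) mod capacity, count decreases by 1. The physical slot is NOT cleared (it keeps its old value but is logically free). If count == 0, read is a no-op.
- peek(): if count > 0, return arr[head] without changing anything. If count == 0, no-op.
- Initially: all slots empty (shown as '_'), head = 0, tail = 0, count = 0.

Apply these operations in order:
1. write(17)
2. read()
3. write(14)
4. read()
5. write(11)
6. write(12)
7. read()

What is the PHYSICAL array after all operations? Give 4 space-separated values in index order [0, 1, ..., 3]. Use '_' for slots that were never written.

Answer: 17 14 11 12

Derivation:
After op 1 (write(17)): arr=[17 _ _ _] head=0 tail=1 count=1
After op 2 (read()): arr=[17 _ _ _] head=1 tail=1 count=0
After op 3 (write(14)): arr=[17 14 _ _] head=1 tail=2 count=1
After op 4 (read()): arr=[17 14 _ _] head=2 tail=2 count=0
After op 5 (write(11)): arr=[17 14 11 _] head=2 tail=3 count=1
After op 6 (write(12)): arr=[17 14 11 12] head=2 tail=0 count=2
After op 7 (read()): arr=[17 14 11 12] head=3 tail=0 count=1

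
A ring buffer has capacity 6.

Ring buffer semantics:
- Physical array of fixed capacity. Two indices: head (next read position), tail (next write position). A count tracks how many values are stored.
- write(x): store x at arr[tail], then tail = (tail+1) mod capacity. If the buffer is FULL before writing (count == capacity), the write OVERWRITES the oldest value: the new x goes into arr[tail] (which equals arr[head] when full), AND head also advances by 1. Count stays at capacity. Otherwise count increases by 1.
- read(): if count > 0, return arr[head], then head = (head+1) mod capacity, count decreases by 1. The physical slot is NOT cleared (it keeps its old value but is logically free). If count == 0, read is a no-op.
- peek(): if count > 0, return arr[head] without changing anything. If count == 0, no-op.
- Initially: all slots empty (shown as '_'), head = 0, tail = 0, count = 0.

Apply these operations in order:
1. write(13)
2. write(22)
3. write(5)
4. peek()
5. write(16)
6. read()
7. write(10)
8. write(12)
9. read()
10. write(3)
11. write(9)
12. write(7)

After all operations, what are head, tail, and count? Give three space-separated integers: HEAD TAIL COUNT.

After op 1 (write(13)): arr=[13 _ _ _ _ _] head=0 tail=1 count=1
After op 2 (write(22)): arr=[13 22 _ _ _ _] head=0 tail=2 count=2
After op 3 (write(5)): arr=[13 22 5 _ _ _] head=0 tail=3 count=3
After op 4 (peek()): arr=[13 22 5 _ _ _] head=0 tail=3 count=3
After op 5 (write(16)): arr=[13 22 5 16 _ _] head=0 tail=4 count=4
After op 6 (read()): arr=[13 22 5 16 _ _] head=1 tail=4 count=3
After op 7 (write(10)): arr=[13 22 5 16 10 _] head=1 tail=5 count=4
After op 8 (write(12)): arr=[13 22 5 16 10 12] head=1 tail=0 count=5
After op 9 (read()): arr=[13 22 5 16 10 12] head=2 tail=0 count=4
After op 10 (write(3)): arr=[3 22 5 16 10 12] head=2 tail=1 count=5
After op 11 (write(9)): arr=[3 9 5 16 10 12] head=2 tail=2 count=6
After op 12 (write(7)): arr=[3 9 7 16 10 12] head=3 tail=3 count=6

Answer: 3 3 6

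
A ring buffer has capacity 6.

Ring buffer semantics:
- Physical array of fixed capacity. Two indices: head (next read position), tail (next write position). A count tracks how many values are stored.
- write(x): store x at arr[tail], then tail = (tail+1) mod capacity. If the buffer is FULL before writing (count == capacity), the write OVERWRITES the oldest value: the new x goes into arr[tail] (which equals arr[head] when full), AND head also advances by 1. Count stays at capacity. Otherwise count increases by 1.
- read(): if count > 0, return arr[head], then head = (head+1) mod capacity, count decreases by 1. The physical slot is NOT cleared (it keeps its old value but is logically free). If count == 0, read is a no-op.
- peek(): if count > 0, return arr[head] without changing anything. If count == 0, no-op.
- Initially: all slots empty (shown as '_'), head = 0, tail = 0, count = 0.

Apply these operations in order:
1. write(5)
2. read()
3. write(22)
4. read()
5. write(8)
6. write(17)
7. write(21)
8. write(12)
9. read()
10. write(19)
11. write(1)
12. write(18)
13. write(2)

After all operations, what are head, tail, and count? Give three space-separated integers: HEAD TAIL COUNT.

After op 1 (write(5)): arr=[5 _ _ _ _ _] head=0 tail=1 count=1
After op 2 (read()): arr=[5 _ _ _ _ _] head=1 tail=1 count=0
After op 3 (write(22)): arr=[5 22 _ _ _ _] head=1 tail=2 count=1
After op 4 (read()): arr=[5 22 _ _ _ _] head=2 tail=2 count=0
After op 5 (write(8)): arr=[5 22 8 _ _ _] head=2 tail=3 count=1
After op 6 (write(17)): arr=[5 22 8 17 _ _] head=2 tail=4 count=2
After op 7 (write(21)): arr=[5 22 8 17 21 _] head=2 tail=5 count=3
After op 8 (write(12)): arr=[5 22 8 17 21 12] head=2 tail=0 count=4
After op 9 (read()): arr=[5 22 8 17 21 12] head=3 tail=0 count=3
After op 10 (write(19)): arr=[19 22 8 17 21 12] head=3 tail=1 count=4
After op 11 (write(1)): arr=[19 1 8 17 21 12] head=3 tail=2 count=5
After op 12 (write(18)): arr=[19 1 18 17 21 12] head=3 tail=3 count=6
After op 13 (write(2)): arr=[19 1 18 2 21 12] head=4 tail=4 count=6

Answer: 4 4 6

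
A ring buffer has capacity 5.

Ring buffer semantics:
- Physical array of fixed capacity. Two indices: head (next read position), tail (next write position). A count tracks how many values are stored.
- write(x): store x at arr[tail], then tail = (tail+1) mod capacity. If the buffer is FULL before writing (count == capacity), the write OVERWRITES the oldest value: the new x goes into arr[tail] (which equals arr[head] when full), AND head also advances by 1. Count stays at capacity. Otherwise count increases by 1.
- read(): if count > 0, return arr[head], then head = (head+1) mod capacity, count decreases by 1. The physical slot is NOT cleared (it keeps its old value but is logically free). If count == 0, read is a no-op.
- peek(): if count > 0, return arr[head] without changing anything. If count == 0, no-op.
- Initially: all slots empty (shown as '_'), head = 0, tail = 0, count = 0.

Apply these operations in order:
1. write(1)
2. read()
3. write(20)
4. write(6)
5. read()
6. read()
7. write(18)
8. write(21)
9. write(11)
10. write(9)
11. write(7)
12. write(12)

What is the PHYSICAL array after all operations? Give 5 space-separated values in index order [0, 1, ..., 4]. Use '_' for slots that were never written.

Answer: 11 9 7 12 21

Derivation:
After op 1 (write(1)): arr=[1 _ _ _ _] head=0 tail=1 count=1
After op 2 (read()): arr=[1 _ _ _ _] head=1 tail=1 count=0
After op 3 (write(20)): arr=[1 20 _ _ _] head=1 tail=2 count=1
After op 4 (write(6)): arr=[1 20 6 _ _] head=1 tail=3 count=2
After op 5 (read()): arr=[1 20 6 _ _] head=2 tail=3 count=1
After op 6 (read()): arr=[1 20 6 _ _] head=3 tail=3 count=0
After op 7 (write(18)): arr=[1 20 6 18 _] head=3 tail=4 count=1
After op 8 (write(21)): arr=[1 20 6 18 21] head=3 tail=0 count=2
After op 9 (write(11)): arr=[11 20 6 18 21] head=3 tail=1 count=3
After op 10 (write(9)): arr=[11 9 6 18 21] head=3 tail=2 count=4
After op 11 (write(7)): arr=[11 9 7 18 21] head=3 tail=3 count=5
After op 12 (write(12)): arr=[11 9 7 12 21] head=4 tail=4 count=5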